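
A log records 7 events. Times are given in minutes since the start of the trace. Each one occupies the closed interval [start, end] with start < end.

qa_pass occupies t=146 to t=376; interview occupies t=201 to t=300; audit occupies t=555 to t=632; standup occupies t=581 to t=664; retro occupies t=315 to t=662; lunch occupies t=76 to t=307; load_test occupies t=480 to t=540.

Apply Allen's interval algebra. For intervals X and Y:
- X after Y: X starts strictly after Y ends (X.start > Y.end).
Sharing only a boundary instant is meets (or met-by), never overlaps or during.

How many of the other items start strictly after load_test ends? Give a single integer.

Target load_test = [t=480, t=540].
audit [t=555, t=632] → after → counts.
interview [t=201, t=300] → before → no.
lunch [t=76, t=307] → before → no.
qa_pass [t=146, t=376] → before → no.
retro [t=315, t=662] → contains → no.
standup [t=581, t=664] → after → counts.
Total: 2.

2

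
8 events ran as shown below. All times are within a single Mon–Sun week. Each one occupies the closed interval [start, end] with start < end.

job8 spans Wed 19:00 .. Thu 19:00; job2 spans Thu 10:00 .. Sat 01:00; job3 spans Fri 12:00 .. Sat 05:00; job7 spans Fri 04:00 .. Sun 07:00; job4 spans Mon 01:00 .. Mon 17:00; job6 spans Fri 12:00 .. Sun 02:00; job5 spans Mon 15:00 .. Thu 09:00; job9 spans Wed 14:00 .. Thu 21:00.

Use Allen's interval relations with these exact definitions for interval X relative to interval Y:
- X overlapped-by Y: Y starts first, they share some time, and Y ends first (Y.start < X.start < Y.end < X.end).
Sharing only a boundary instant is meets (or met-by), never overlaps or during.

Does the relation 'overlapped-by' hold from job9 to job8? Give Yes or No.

No

job9 = [Wed 14:00, Thu 21:00], job8 = [Wed 19:00, Thu 19:00].
Actual relation of job9 to job8: contains.
Asked whether 'overlapped-by' holds → No.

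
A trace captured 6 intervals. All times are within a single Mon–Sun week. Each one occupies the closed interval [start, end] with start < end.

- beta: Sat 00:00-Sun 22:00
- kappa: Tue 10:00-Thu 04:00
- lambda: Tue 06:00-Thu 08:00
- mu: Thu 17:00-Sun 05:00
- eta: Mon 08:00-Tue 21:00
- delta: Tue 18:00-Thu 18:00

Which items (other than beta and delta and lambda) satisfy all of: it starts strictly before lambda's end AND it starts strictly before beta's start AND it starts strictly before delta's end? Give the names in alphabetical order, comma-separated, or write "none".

eta, kappa

Conditions: its start is strictly before lambda's end (X.start < Thu 08:00) AND its start is strictly before beta's start (X.start < Sat 00:00) AND its start is strictly before delta's end (X.start < Thu 18:00).
eta: start Mon 08:00 < Thu 08:00? ✓; start Mon 08:00 < Sat 00:00? ✓; start Mon 08:00 < Thu 18:00? ✓ → yes.
kappa: start Tue 10:00 < Thu 08:00? ✓; start Tue 10:00 < Sat 00:00? ✓; start Tue 10:00 < Thu 18:00? ✓ → yes.
mu: start Thu 17:00 < Thu 08:00? ✗; start Thu 17:00 < Sat 00:00? ✓; start Thu 17:00 < Thu 18:00? ✓ → no.
Result: eta, kappa.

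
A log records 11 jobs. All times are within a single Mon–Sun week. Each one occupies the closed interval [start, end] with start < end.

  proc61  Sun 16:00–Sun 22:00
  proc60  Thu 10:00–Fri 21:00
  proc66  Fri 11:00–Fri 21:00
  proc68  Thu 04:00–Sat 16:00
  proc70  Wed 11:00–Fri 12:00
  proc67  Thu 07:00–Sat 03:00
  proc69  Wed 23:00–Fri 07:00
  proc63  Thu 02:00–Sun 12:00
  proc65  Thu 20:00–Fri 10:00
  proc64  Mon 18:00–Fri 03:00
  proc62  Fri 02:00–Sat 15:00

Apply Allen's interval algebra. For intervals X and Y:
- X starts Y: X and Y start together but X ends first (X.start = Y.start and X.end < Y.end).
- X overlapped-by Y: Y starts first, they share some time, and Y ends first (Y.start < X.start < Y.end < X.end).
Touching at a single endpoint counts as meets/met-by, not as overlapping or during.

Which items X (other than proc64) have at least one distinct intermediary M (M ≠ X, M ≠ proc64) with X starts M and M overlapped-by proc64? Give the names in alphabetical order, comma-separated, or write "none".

none

Target proc64 = [Mon 18:00, Fri 03:00].
Intermediaries M with M overlapped-by proc64: proc60, proc62, proc63, proc65, proc67, proc68, proc69, proc70.
Via proc60 — items with X starts proc60: none.
Via proc62 — items with X starts proc62: none.
Via proc63 — items with X starts proc63: none.
Via proc65 — items with X starts proc65: none.
Via proc67 — items with X starts proc67: none.
Via proc68 — items with X starts proc68: none.
Via proc69 — items with X starts proc69: none.
Via proc70 — items with X starts proc70: none.
Union: none.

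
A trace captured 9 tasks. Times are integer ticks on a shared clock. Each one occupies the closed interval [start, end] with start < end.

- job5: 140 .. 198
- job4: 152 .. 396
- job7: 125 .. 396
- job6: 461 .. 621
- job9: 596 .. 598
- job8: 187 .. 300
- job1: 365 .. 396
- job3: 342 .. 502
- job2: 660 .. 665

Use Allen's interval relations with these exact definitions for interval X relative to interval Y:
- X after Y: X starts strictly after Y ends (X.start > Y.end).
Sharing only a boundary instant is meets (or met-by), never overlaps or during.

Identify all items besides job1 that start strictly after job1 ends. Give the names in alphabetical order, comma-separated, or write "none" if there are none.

job2, job6, job9

Target job1 = [365, 396].
job2 [660, 665] → after → yes.
job3 [342, 502] → contains → no.
job4 [152, 396] → finished-by → no.
job5 [140, 198] → before → no.
job6 [461, 621] → after → yes.
job7 [125, 396] → finished-by → no.
job8 [187, 300] → before → no.
job9 [596, 598] → after → yes.
Result: job2, job6, job9.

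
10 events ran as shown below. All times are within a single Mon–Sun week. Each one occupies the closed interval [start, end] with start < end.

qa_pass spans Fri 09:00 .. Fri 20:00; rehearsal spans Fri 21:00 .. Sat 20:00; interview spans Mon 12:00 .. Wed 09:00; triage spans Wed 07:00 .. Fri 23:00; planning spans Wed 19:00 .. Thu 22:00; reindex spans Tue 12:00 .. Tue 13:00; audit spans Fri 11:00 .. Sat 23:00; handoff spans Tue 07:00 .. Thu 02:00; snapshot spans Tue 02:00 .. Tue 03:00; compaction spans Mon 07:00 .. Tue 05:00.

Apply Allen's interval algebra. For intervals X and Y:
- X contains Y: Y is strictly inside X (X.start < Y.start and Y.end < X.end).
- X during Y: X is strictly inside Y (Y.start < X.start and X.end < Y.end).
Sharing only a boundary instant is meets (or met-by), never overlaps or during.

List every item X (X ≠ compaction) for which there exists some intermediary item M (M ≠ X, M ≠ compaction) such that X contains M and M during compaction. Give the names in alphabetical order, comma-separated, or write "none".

Target compaction = [Mon 07:00, Tue 05:00].
Intermediaries M with M during compaction: snapshot.
Via snapshot — items with X contains snapshot: interview.
Union: interview.

interview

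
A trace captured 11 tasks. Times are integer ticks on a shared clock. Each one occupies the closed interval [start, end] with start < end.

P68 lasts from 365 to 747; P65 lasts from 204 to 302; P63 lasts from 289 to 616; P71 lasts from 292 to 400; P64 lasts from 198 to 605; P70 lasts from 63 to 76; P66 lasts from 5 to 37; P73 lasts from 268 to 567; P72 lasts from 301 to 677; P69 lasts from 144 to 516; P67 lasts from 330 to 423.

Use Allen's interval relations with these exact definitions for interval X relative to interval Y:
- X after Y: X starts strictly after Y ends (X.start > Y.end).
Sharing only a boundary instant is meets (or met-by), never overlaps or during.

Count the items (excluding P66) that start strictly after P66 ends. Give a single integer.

10

Target P66 = [5, 37].
P63 [289, 616] → after → counts.
P64 [198, 605] → after → counts.
P65 [204, 302] → after → counts.
P67 [330, 423] → after → counts.
P68 [365, 747] → after → counts.
P69 [144, 516] → after → counts.
P70 [63, 76] → after → counts.
P71 [292, 400] → after → counts.
P72 [301, 677] → after → counts.
P73 [268, 567] → after → counts.
Total: 10.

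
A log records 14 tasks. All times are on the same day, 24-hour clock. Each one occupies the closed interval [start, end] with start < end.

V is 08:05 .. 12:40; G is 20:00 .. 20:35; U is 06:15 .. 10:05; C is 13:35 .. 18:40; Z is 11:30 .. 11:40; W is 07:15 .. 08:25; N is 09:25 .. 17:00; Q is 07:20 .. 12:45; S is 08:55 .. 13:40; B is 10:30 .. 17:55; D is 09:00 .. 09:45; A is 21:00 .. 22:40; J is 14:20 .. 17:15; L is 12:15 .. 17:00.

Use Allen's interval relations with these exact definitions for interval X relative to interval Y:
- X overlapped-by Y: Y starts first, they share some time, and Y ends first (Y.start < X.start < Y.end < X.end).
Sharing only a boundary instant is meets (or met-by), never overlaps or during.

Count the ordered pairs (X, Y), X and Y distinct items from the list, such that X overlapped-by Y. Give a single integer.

Checking all 182 ordered pairs for relation 'overlapped-by'; matching pairs in alphabetical order:
(B, N): B overlapped-by N ✓
(B, Q): B overlapped-by Q ✓
(B, S): B overlapped-by S ✓
(B, V): B overlapped-by V ✓
(C, B): C overlapped-by B ✓
(C, L): C overlapped-by L ✓
(C, N): C overlapped-by N ✓
(C, S): C overlapped-by S ✓
(J, L): J overlapped-by L ✓
(J, N): J overlapped-by N ✓
(L, Q): L overlapped-by Q ✓
(L, S): L overlapped-by S ✓
(L, V): L overlapped-by V ✓
(N, D): N overlapped-by D ✓
(N, Q): N overlapped-by Q ✓
(N, S): N overlapped-by S ✓
(N, U): N overlapped-by U ✓
(N, V): N overlapped-by V ✓
(Q, U): Q overlapped-by U ✓
(Q, W): Q overlapped-by W ✓
(S, Q): S overlapped-by Q ✓
(S, U): S overlapped-by U ✓
(S, V): S overlapped-by V ✓
(V, U): V overlapped-by U ✓
... plus 1 further pairs not listed.
Count: 25.

25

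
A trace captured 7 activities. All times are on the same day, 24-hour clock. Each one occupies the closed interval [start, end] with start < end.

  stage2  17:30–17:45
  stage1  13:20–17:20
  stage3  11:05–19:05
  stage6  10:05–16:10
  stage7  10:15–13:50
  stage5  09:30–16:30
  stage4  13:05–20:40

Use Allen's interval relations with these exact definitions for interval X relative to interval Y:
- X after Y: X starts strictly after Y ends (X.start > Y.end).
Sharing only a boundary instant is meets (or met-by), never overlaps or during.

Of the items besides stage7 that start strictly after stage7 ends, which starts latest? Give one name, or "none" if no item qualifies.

Target stage7 = [10:15, 13:50].
stage1 [13:20, 17:20] → overlapped-by → excluded.
stage2 [17:30, 17:45] → after → candidate.
stage3 [11:05, 19:05] → overlapped-by → excluded.
stage4 [13:05, 20:40] → overlapped-by → excluded.
stage5 [09:30, 16:30] → contains → excluded.
stage6 [10:05, 16:10] → contains → excluded.
Among candidates, latest start is 17:30 → stage2.

stage2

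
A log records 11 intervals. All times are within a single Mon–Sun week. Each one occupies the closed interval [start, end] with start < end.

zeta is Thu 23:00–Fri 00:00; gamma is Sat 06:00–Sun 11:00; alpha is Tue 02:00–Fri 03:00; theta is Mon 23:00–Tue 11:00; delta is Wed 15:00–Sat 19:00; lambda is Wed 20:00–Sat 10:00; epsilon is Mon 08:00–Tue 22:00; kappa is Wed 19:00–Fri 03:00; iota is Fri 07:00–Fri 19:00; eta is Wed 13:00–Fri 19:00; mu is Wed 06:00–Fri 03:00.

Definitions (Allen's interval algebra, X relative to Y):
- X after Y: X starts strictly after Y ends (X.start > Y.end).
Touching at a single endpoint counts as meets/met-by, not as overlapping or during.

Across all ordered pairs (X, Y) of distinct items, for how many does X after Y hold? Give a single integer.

26

Checking all 110 ordered pairs for relation 'after'; matching pairs in alphabetical order:
(delta, epsilon): delta after epsilon ✓
(delta, theta): delta after theta ✓
(eta, epsilon): eta after epsilon ✓
(eta, theta): eta after theta ✓
(gamma, alpha): gamma after alpha ✓
(gamma, epsilon): gamma after epsilon ✓
(gamma, eta): gamma after eta ✓
(gamma, iota): gamma after iota ✓
(gamma, kappa): gamma after kappa ✓
(gamma, mu): gamma after mu ✓
(gamma, theta): gamma after theta ✓
(gamma, zeta): gamma after zeta ✓
(iota, alpha): iota after alpha ✓
(iota, epsilon): iota after epsilon ✓
(iota, kappa): iota after kappa ✓
(iota, mu): iota after mu ✓
(iota, theta): iota after theta ✓
(iota, zeta): iota after zeta ✓
(kappa, epsilon): kappa after epsilon ✓
(kappa, theta): kappa after theta ✓
(lambda, epsilon): lambda after epsilon ✓
(lambda, theta): lambda after theta ✓
(mu, epsilon): mu after epsilon ✓
(mu, theta): mu after theta ✓
... plus 2 further pairs not listed.
Count: 26.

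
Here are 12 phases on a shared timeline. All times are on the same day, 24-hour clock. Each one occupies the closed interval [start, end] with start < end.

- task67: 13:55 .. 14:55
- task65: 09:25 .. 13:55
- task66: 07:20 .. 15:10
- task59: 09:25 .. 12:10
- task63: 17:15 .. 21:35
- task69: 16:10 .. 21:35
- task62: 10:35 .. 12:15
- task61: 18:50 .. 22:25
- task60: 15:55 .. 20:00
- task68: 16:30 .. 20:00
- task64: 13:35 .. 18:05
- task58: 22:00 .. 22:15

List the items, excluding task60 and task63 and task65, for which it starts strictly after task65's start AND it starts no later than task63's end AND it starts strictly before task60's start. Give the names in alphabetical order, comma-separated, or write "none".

Conditions: its start is strictly after task65's start (X.start > 09:25) AND its start is no later than task63's end (X.start <= 21:35) AND its start is strictly before task60's start (X.start < 15:55).
task58: start 22:00 > 09:25? ✓; start 22:00 <= 21:35? ✗; start 22:00 < 15:55? ✗ → no.
task59: start 09:25 > 09:25? ✗; start 09:25 <= 21:35? ✓; start 09:25 < 15:55? ✓ → no.
task61: start 18:50 > 09:25? ✓; start 18:50 <= 21:35? ✓; start 18:50 < 15:55? ✗ → no.
task62: start 10:35 > 09:25? ✓; start 10:35 <= 21:35? ✓; start 10:35 < 15:55? ✓ → yes.
task64: start 13:35 > 09:25? ✓; start 13:35 <= 21:35? ✓; start 13:35 < 15:55? ✓ → yes.
task66: start 07:20 > 09:25? ✗; start 07:20 <= 21:35? ✓; start 07:20 < 15:55? ✓ → no.
task67: start 13:55 > 09:25? ✓; start 13:55 <= 21:35? ✓; start 13:55 < 15:55? ✓ → yes.
task68: start 16:30 > 09:25? ✓; start 16:30 <= 21:35? ✓; start 16:30 < 15:55? ✗ → no.
task69: start 16:10 > 09:25? ✓; start 16:10 <= 21:35? ✓; start 16:10 < 15:55? ✗ → no.
Result: task62, task64, task67.

task62, task64, task67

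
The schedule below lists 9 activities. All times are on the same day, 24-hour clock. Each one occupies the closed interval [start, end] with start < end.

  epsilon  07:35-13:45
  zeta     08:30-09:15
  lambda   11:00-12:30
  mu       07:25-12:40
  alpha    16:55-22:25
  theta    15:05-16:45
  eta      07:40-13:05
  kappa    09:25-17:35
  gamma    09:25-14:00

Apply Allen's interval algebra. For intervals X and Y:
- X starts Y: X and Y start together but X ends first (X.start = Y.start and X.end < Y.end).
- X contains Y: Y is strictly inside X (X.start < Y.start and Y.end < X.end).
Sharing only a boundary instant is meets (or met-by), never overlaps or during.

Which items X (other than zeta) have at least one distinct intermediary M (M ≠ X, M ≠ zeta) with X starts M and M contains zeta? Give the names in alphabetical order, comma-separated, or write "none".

none

Target zeta = [08:30, 09:15].
Intermediaries M with M contains zeta: epsilon, eta, mu.
Via epsilon — items with X starts epsilon: none.
Via eta — items with X starts eta: none.
Via mu — items with X starts mu: none.
Union: none.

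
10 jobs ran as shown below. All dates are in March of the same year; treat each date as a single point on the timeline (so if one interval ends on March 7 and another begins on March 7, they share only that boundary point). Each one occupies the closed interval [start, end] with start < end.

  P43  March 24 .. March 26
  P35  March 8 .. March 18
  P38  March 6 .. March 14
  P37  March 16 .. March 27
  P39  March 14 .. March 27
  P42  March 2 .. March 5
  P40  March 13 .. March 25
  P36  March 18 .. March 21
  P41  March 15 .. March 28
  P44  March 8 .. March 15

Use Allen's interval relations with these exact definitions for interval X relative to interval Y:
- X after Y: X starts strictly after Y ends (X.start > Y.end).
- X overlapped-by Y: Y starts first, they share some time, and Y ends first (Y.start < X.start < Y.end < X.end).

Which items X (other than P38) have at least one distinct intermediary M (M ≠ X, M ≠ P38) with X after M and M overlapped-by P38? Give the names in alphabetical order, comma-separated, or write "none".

P36, P37, P43

Target P38 = [March 6, March 14].
Intermediaries M with M overlapped-by P38: P35, P40, P44.
Via P35 — items with X after P35: P43.
Via P40 — items with X after P40: none.
Via P44 — items with X after P44: P36, P37, P43.
Union: P36, P37, P43.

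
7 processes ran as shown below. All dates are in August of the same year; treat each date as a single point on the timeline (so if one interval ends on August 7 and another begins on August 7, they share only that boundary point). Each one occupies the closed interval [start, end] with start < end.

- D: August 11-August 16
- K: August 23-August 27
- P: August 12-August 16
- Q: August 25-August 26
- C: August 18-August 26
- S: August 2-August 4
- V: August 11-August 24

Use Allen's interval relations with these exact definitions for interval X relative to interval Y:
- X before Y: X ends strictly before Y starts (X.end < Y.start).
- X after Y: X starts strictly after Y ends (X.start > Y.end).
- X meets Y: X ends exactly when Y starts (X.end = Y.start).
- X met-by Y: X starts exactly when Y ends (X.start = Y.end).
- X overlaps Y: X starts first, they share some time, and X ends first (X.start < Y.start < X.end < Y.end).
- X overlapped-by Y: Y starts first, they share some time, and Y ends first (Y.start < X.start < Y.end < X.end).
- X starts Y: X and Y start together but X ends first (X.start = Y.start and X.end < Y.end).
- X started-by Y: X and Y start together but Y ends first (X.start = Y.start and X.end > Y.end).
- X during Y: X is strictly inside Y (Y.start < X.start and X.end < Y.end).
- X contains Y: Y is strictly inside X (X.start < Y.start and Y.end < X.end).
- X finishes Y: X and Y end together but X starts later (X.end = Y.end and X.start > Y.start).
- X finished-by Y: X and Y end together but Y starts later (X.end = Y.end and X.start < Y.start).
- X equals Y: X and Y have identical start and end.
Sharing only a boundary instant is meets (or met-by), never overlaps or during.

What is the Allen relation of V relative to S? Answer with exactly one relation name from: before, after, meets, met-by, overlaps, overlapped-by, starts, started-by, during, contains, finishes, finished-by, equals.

V = [August 11, August 24]; S = [August 2, August 4].
Compare endpoints: V.start > S.start, V.start > S.end, V.end > S.start, V.end > S.end.
That pattern is 'after'.

after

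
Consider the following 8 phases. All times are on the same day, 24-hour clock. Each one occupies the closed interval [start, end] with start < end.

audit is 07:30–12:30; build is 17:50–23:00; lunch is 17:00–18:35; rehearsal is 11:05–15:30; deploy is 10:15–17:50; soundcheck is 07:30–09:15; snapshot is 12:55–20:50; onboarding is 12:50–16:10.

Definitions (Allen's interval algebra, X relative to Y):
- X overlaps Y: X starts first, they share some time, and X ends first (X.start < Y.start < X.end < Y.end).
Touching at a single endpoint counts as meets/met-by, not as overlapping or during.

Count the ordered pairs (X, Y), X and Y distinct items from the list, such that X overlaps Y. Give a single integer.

Checking all 56 ordered pairs for relation 'overlaps'; matching pairs in alphabetical order:
(audit, deploy): audit overlaps deploy ✓
(audit, rehearsal): audit overlaps rehearsal ✓
(deploy, lunch): deploy overlaps lunch ✓
(deploy, snapshot): deploy overlaps snapshot ✓
(lunch, build): lunch overlaps build ✓
(onboarding, snapshot): onboarding overlaps snapshot ✓
(rehearsal, onboarding): rehearsal overlaps onboarding ✓
(rehearsal, snapshot): rehearsal overlaps snapshot ✓
(snapshot, build): snapshot overlaps build ✓
Count: 9.

9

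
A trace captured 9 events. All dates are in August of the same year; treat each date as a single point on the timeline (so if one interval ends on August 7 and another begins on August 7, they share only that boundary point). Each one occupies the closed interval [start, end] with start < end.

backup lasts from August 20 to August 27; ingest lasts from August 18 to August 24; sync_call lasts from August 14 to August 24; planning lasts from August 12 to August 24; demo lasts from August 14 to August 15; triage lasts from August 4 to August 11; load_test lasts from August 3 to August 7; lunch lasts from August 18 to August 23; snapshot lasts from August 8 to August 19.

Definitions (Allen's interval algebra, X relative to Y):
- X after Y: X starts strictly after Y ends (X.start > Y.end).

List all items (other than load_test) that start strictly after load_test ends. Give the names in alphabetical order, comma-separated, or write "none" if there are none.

backup, demo, ingest, lunch, planning, snapshot, sync_call

Target load_test = [August 3, August 7].
backup [August 20, August 27] → after → yes.
demo [August 14, August 15] → after → yes.
ingest [August 18, August 24] → after → yes.
lunch [August 18, August 23] → after → yes.
planning [August 12, August 24] → after → yes.
snapshot [August 8, August 19] → after → yes.
sync_call [August 14, August 24] → after → yes.
triage [August 4, August 11] → overlapped-by → no.
Result: backup, demo, ingest, lunch, planning, snapshot, sync_call.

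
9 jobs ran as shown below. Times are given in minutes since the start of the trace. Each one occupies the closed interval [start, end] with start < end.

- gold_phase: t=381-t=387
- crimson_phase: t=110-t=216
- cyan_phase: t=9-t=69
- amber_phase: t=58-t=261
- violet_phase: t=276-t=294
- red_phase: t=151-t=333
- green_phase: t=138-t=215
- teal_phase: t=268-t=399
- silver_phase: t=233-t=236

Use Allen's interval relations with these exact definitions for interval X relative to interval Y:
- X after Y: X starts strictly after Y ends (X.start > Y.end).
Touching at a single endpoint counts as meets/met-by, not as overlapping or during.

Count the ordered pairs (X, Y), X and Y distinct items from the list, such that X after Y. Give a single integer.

23

Checking all 72 ordered pairs for relation 'after'; matching pairs in alphabetical order:
(crimson_phase, cyan_phase): crimson_phase after cyan_phase ✓
(gold_phase, amber_phase): gold_phase after amber_phase ✓
(gold_phase, crimson_phase): gold_phase after crimson_phase ✓
(gold_phase, cyan_phase): gold_phase after cyan_phase ✓
(gold_phase, green_phase): gold_phase after green_phase ✓
(gold_phase, red_phase): gold_phase after red_phase ✓
(gold_phase, silver_phase): gold_phase after silver_phase ✓
(gold_phase, violet_phase): gold_phase after violet_phase ✓
(green_phase, cyan_phase): green_phase after cyan_phase ✓
(red_phase, cyan_phase): red_phase after cyan_phase ✓
(silver_phase, crimson_phase): silver_phase after crimson_phase ✓
(silver_phase, cyan_phase): silver_phase after cyan_phase ✓
(silver_phase, green_phase): silver_phase after green_phase ✓
(teal_phase, amber_phase): teal_phase after amber_phase ✓
(teal_phase, crimson_phase): teal_phase after crimson_phase ✓
(teal_phase, cyan_phase): teal_phase after cyan_phase ✓
(teal_phase, green_phase): teal_phase after green_phase ✓
(teal_phase, silver_phase): teal_phase after silver_phase ✓
(violet_phase, amber_phase): violet_phase after amber_phase ✓
(violet_phase, crimson_phase): violet_phase after crimson_phase ✓
(violet_phase, cyan_phase): violet_phase after cyan_phase ✓
(violet_phase, green_phase): violet_phase after green_phase ✓
(violet_phase, silver_phase): violet_phase after silver_phase ✓
Count: 23.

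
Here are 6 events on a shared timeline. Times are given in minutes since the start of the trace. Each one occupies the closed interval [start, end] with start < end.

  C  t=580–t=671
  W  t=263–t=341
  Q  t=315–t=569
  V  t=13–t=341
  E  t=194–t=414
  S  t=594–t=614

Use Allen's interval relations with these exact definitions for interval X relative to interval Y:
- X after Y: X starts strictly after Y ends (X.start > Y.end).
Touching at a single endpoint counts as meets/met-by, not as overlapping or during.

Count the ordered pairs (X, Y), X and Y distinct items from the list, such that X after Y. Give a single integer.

Checking all 30 ordered pairs for relation 'after'; matching pairs in alphabetical order:
(C, E): C after E ✓
(C, Q): C after Q ✓
(C, V): C after V ✓
(C, W): C after W ✓
(S, E): S after E ✓
(S, Q): S after Q ✓
(S, V): S after V ✓
(S, W): S after W ✓
Count: 8.

8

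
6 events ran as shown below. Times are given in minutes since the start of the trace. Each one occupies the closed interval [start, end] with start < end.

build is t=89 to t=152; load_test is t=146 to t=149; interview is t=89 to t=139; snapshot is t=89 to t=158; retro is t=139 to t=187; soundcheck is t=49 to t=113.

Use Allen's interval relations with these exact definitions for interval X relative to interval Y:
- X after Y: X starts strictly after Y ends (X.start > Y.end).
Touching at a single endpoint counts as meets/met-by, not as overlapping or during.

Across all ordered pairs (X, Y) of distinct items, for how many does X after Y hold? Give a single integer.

3

Checking all 30 ordered pairs for relation 'after'; matching pairs in alphabetical order:
(load_test, interview): load_test after interview ✓
(load_test, soundcheck): load_test after soundcheck ✓
(retro, soundcheck): retro after soundcheck ✓
Count: 3.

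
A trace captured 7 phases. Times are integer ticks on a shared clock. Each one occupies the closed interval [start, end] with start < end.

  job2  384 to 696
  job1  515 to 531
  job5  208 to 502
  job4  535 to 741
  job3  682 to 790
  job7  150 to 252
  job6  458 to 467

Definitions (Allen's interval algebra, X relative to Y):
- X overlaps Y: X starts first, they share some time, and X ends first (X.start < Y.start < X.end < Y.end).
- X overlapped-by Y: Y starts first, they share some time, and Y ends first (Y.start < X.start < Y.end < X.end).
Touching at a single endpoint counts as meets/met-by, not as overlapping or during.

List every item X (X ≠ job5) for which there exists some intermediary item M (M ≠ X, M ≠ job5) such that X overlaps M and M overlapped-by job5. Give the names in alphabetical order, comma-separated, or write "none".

none

Target job5 = [208, 502].
Intermediaries M with M overlapped-by job5: job2.
Via job2 — items with X overlaps job2: none.
Union: none.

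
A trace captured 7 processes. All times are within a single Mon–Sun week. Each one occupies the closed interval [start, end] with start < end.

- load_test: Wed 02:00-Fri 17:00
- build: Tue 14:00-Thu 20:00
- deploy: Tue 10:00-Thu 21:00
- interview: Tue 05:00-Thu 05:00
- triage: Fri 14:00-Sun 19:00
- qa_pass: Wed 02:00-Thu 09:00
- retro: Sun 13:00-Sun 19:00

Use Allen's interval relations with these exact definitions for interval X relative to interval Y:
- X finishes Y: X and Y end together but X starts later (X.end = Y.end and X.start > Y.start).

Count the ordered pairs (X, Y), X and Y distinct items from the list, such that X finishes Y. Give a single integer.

1

Checking all 42 ordered pairs for relation 'finishes'; matching pairs in alphabetical order:
(retro, triage): retro finishes triage ✓
Count: 1.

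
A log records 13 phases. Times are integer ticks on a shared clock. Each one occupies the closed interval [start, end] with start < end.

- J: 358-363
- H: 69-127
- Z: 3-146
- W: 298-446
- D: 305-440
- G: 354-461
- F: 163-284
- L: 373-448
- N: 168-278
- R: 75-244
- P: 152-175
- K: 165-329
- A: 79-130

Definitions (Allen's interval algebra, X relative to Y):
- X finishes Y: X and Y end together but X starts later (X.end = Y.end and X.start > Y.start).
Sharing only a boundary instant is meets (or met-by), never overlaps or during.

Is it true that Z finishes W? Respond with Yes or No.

No

Z = [3, 146], W = [298, 446].
Actual relation of Z to W: before.
Asked whether 'finishes' holds → No.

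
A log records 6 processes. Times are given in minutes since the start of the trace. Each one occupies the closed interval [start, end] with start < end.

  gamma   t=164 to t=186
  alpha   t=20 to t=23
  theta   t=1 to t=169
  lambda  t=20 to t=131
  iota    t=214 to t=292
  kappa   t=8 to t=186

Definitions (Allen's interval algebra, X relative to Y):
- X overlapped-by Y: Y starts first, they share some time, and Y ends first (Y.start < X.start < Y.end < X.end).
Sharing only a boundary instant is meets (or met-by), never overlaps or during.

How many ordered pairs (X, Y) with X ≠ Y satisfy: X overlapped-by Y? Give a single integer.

2

Checking all 30 ordered pairs for relation 'overlapped-by'; matching pairs in alphabetical order:
(gamma, theta): gamma overlapped-by theta ✓
(kappa, theta): kappa overlapped-by theta ✓
Count: 2.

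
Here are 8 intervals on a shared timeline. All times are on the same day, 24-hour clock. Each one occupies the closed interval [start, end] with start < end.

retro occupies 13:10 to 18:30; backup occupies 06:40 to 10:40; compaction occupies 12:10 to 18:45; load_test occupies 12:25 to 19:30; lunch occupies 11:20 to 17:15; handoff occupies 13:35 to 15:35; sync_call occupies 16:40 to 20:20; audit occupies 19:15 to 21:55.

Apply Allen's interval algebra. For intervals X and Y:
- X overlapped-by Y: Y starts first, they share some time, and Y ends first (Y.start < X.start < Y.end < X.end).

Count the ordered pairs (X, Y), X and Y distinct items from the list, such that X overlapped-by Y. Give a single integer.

10

Checking all 56 ordered pairs for relation 'overlapped-by'; matching pairs in alphabetical order:
(audit, load_test): audit overlapped-by load_test ✓
(audit, sync_call): audit overlapped-by sync_call ✓
(compaction, lunch): compaction overlapped-by lunch ✓
(load_test, compaction): load_test overlapped-by compaction ✓
(load_test, lunch): load_test overlapped-by lunch ✓
(retro, lunch): retro overlapped-by lunch ✓
(sync_call, compaction): sync_call overlapped-by compaction ✓
(sync_call, load_test): sync_call overlapped-by load_test ✓
(sync_call, lunch): sync_call overlapped-by lunch ✓
(sync_call, retro): sync_call overlapped-by retro ✓
Count: 10.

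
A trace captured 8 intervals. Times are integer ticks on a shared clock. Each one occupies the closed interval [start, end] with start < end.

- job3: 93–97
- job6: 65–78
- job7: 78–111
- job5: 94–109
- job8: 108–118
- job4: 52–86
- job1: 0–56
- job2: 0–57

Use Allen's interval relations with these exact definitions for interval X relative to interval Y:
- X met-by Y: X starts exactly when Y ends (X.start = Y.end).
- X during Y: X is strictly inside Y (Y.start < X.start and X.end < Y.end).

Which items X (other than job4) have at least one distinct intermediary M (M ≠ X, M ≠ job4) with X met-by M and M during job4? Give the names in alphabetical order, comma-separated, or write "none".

Target job4 = [52, 86].
Intermediaries M with M during job4: job6.
Via job6 — items with X met-by job6: job7.
Union: job7.

job7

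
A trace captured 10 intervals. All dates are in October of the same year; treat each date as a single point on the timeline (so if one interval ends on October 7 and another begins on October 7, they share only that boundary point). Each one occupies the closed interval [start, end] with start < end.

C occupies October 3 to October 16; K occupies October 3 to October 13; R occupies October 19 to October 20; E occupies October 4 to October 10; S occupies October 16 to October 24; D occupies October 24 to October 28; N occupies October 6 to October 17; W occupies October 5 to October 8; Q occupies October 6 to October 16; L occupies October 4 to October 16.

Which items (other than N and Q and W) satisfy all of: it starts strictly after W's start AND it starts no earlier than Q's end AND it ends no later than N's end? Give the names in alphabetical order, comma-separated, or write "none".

Conditions: its start is strictly after W's start (X.start > October 5) AND its start is no earlier than Q's end (X.start >= October 16) AND its end is no later than N's end (X.end <= October 17).
C: start October 3 > October 5? ✗; start October 3 >= October 16? ✗; end October 16 <= October 17? ✓ → no.
D: start October 24 > October 5? ✓; start October 24 >= October 16? ✓; end October 28 <= October 17? ✗ → no.
E: start October 4 > October 5? ✗; start October 4 >= October 16? ✗; end October 10 <= October 17? ✓ → no.
K: start October 3 > October 5? ✗; start October 3 >= October 16? ✗; end October 13 <= October 17? ✓ → no.
L: start October 4 > October 5? ✗; start October 4 >= October 16? ✗; end October 16 <= October 17? ✓ → no.
R: start October 19 > October 5? ✓; start October 19 >= October 16? ✓; end October 20 <= October 17? ✗ → no.
S: start October 16 > October 5? ✓; start October 16 >= October 16? ✓; end October 24 <= October 17? ✗ → no.
Result: none.

none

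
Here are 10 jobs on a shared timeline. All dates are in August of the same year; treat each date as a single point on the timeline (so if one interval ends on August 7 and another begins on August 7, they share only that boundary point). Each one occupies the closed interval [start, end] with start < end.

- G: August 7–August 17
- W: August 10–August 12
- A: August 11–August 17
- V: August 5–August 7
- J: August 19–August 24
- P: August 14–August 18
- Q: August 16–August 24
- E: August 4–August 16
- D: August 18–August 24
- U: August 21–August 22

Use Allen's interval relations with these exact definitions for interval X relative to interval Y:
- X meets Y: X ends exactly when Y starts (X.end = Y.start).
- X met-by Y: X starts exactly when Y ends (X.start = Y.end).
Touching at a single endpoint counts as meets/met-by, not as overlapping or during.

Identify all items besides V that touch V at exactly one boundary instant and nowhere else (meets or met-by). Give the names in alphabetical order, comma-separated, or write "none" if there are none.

Target V = [August 5, August 7].
A [August 11, August 17] → after → no.
D [August 18, August 24] → after → no.
E [August 4, August 16] → contains → no.
G [August 7, August 17] → met-by → yes.
J [August 19, August 24] → after → no.
P [August 14, August 18] → after → no.
Q [August 16, August 24] → after → no.
U [August 21, August 22] → after → no.
W [August 10, August 12] → after → no.
Result: G.

G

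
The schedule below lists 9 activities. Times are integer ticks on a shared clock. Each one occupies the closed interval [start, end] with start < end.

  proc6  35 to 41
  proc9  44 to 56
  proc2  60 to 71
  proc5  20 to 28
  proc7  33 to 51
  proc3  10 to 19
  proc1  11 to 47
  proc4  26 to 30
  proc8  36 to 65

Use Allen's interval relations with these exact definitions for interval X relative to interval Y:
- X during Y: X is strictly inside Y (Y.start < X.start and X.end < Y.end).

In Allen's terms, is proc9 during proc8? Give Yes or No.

Yes

proc9 = [44, 56], proc8 = [36, 65].
Actual relation of proc9 to proc8: during.
Asked whether 'during' holds → Yes.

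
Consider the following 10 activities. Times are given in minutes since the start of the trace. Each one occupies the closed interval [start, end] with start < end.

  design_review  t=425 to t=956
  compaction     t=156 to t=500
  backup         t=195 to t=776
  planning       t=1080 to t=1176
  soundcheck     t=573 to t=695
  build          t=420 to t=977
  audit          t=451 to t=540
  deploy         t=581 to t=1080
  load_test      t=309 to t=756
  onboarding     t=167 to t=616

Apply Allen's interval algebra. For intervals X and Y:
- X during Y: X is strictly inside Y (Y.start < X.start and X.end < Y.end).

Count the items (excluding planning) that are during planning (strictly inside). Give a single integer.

0

Target planning = [t=1080, t=1176].
audit [t=451, t=540] → before → no.
backup [t=195, t=776] → before → no.
build [t=420, t=977] → before → no.
compaction [t=156, t=500] → before → no.
deploy [t=581, t=1080] → meets → no.
design_review [t=425, t=956] → before → no.
load_test [t=309, t=756] → before → no.
onboarding [t=167, t=616] → before → no.
soundcheck [t=573, t=695] → before → no.
Total: 0.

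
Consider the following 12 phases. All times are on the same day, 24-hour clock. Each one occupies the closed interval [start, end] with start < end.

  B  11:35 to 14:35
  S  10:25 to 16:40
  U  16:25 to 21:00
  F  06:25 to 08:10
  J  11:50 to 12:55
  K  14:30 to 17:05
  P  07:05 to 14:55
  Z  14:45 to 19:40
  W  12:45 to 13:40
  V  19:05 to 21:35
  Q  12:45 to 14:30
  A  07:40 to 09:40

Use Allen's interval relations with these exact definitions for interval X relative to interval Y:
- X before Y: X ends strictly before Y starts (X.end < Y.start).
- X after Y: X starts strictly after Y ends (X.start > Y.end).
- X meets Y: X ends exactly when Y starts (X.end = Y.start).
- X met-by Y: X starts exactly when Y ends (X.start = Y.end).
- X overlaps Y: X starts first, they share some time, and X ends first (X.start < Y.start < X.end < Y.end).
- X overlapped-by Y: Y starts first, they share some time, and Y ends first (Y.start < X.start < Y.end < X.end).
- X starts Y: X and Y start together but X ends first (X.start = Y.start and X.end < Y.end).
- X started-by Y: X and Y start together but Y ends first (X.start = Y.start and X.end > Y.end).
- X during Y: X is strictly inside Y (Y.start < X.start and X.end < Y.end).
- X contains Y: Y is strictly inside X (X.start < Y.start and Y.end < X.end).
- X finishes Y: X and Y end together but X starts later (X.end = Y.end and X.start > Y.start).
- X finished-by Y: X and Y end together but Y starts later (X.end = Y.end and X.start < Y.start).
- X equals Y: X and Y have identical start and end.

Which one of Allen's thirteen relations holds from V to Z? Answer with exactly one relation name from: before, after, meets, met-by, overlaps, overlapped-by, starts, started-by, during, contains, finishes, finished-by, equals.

overlapped-by

V = [19:05, 21:35]; Z = [14:45, 19:40].
Compare endpoints: V.start > Z.start, V.start < Z.end, V.end > Z.start, V.end > Z.end.
That pattern is 'overlapped-by'.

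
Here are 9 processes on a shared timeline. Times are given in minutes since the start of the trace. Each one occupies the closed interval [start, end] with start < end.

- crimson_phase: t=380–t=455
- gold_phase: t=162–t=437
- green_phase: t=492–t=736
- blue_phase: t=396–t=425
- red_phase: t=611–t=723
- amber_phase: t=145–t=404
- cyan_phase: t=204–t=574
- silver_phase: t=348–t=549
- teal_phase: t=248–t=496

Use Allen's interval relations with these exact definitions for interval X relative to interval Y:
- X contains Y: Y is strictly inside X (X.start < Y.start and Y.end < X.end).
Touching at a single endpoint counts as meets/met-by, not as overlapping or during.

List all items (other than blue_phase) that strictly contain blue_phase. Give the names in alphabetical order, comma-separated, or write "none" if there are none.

crimson_phase, cyan_phase, gold_phase, silver_phase, teal_phase

Target blue_phase = [t=396, t=425].
amber_phase [t=145, t=404] → overlaps → no.
crimson_phase [t=380, t=455] → contains → yes.
cyan_phase [t=204, t=574] → contains → yes.
gold_phase [t=162, t=437] → contains → yes.
green_phase [t=492, t=736] → after → no.
red_phase [t=611, t=723] → after → no.
silver_phase [t=348, t=549] → contains → yes.
teal_phase [t=248, t=496] → contains → yes.
Result: crimson_phase, cyan_phase, gold_phase, silver_phase, teal_phase.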